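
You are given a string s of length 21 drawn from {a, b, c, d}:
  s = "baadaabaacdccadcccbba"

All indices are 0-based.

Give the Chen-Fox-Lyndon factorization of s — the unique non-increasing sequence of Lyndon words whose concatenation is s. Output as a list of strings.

["b", "aad", "aabaacdccadcccbb", "a"]

emit factor 1: 'b' (i=0, period=1)
emit factor 2: 'aad' (i=1, period=3)
emit factor 3: 'aabaacdccadcccbb' (i=4, period=16)
emit factor 4: 'a' (i=20, period=1)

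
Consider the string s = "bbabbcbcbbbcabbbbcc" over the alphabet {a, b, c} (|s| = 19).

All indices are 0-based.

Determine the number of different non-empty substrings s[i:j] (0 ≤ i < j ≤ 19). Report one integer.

rank | idx | suffix
   0 |  12 | abbbbcc
   1 |   2 | abbcbcbbbcabbbbcc
   2 |   1 | babbcbcbbbcabbbbcc
   3 |   0 | bbabbcbcbbbcabbbbcc
   4 |  13 | bbbbcc
   5 |   8 | bbbcabbbbcc
   6 |  14 | bbbcc
   7 |   9 | bbcabbbbcc
   8 |   3 | bbcbcbbbcabbbbcc
   9 |  15 | bbcc
  10 |  10 | bcabbbbcc
  11 |   6 | bcbbbcabbbbcc
  12 |   4 | bcbcbbbcabbbbcc
  13 |  16 | bcc
  14 |  18 | c
  15 |  11 | cabbbbcc
  16 |   7 | cbbbcabbbbcc
  17 |   5 | cbcbbbcabbbbcc
  18 |  17 | cc

SA = [12, 2, 1, 0, 13, 8, 14, 9, 3, 15, 10, 6, 4, 16, 18, 11, 7, 5, 17]
[i] adj suffixes → lcp
  [1] 12/2 → 3 ('abb')
  [2] 2/1 → 0 ('')
  [3] 1/0 → 1 ('b')
  [4] 0/13 → 2 ('bb')
  [5] 13/8 → 3 ('bbb')
  [6] 8/14 → 4 ('bbbc')
  [7] 14/9 → 2 ('bb')
  [8] 9/3 → 3 ('bbc')
  [9] 3/15 → 3 ('bbc')
  [10] 15/10 → 1 ('b')
  [11] 10/6 → 2 ('bc')
  [12] 6/4 → 3 ('bcb')
  [13] 4/16 → 2 ('bc')
  [14] 16/18 → 0 ('')
  [15] 18/11 → 1 ('c')
  [16] 11/7 → 1 ('c')
  [17] 7/5 → 2 ('cb')
  [18] 5/17 → 1 ('c')

n(n+1)/2 = 19·20/2 = 190
Σ LCP = 0 + 3 + 0 + 1 + 2 + 3 + 4 + 2 + 3 + 3 + 1 + 2 + 3 + 2 + 0 + 1 + 1 + 2 + 1 = 34
distinct = 190 − 34 = 156

156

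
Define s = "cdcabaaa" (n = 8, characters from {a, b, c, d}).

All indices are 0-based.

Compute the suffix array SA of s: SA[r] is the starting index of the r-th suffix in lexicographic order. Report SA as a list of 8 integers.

[7, 6, 5, 3, 4, 2, 0, 1]

rank | idx | suffix
   0 |   7 | a
   1 |   6 | aa
   2 |   5 | aaa
   3 |   3 | abaaa
   4 |   4 | baaa
   5 |   2 | cabaaa
   6 |   0 | cdcabaaa
   7 |   1 | dcabaaa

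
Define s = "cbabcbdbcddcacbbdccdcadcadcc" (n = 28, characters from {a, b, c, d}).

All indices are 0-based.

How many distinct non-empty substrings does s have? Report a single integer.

sorted suffixes:
  #0 SA[0]=2  'abcbdbcddcacbbdccdcadcadcc'
  #1 SA[1]=12  'acbbdccdcadcadcc'
  #2 SA[2]=21  'adcadcc'
  #3 SA[3]=24  'adcc'
  #4 SA[4]=1  'babcbdbcddcacbbdccdcadcadcc'
  #5 SA[5]=14  'bbdccdcadcadcc'
  #6 SA[6]=3  'bcbdbcddcacbbdccdcadcadcc'
  #7 SA[7]=7  'bcddcacbbdccdcadcadcc'
  #8 SA[8]=5  'bdbcddcacbbdccdcadcadcc'
  #9 SA[9]=15  'bdccdcadcadcc'
  #10 SA[10]=27  'c'
  #11 SA[11]=11  'cacbbdccdcadcadcc'
  #12 SA[12]=20  'cadcadcc'
  #13 SA[13]=23  'cadcc'
  #14 SA[14]=0  'cbabcbdbcddcacbbdccdcadcadcc'
  #15 SA[15]=13  'cbbdccdcadcadcc'
  #16 SA[16]=4  'cbdbcddcacbbdccdcadcadcc'
  #17 SA[17]=26  'cc'
  #18 SA[18]=17  'ccdcadcadcc'
  #19 SA[19]=18  'cdcadcadcc'
  #20 SA[20]=8  'cddcacbbdccdcadcadcc'
  #21 SA[21]=6  'dbcddcacbbdccdcadcadcc'
  #22 SA[22]=10  'dcacbbdccdcadcadcc'
  #23 SA[23]=19  'dcadcadcc'
  #24 SA[24]=22  'dcadcc'
  #25 SA[25]=25  'dcc'
  #26 SA[26]=16  'dccdcadcadcc'
  #27 SA[27]=9  'ddcacbbdccdcadcadcc'

SA = [2, 12, 21, 24, 1, 14, 3, 7, 5, 15, 27, 11, 20, 23, 0, 13, 4, 26, 17, 18, 8, 6, 10, 19, 22, 25, 16, 9]
rank  pair      lcp
   1  s[2:],s[12:]  1  'a'
   2  s[12:],s[21:]  1  'a'
   3  s[21:],s[24:]  3  'adc'
   4  s[24:],s[1:]  0  ''
   5  s[1:],s[14:]  1  'b'
   6  s[14:],s[3:]  1  'b'
   7  s[3:],s[7:]  2  'bc'
   8  s[7:],s[5:]  1  'b'
   9  s[5:],s[15:]  2  'bd'
  10  s[15:],s[27:]  0  ''
  11  s[27:],s[11:]  1  'c'
  12  s[11:],s[20:]  2  'ca'
  13  s[20:],s[23:]  4  'cadc'
  14  s[23:],s[0:]  1  'c'
  15  s[0:],s[13:]  2  'cb'
  16  s[13:],s[4:]  2  'cb'
  17  s[4:],s[26:]  1  'c'
  18  s[26:],s[17:]  2  'cc'
  19  s[17:],s[18:]  1  'c'
  20  s[18:],s[8:]  2  'cd'
  21  s[8:],s[6:]  0  ''
  22  s[6:],s[10:]  1  'd'
  23  s[10:],s[19:]  3  'dca'
  24  s[19:],s[22:]  5  'dcadc'
  25  s[22:],s[25:]  2  'dc'
  26  s[25:],s[16:]  3  'dcc'
  27  s[16:],s[9:]  1  'd'

n(n+1)/2 = 28·29/2 = 406
Σ LCP = 0 + 1 + 1 + 3 + 0 + 1 + 1 + 2 + 1 + 2 + 0 + 1 + 2 + 4 + 1 + 2 + 2 + 1 + 2 + 1 + 2 + 0 + 1 + 3 + 5 + 2 + 3 + 1 = 45
distinct = 406 − 45 = 361

361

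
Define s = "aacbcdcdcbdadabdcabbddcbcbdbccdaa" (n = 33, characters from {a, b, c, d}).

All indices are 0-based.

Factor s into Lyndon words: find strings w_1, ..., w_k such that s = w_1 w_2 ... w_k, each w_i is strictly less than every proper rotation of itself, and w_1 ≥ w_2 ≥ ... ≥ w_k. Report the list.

["aacbcdcdcbdadabdcabbddcbcbdbccd", "a", "a"]

emit factor 1: 'aacbcdcdcbdadabdcabbddcbcbdbccd' (i=0, period=31)
emit factor 2: 'a' (i=31, period=1)
emit factor 3: 'a' (i=32, period=1)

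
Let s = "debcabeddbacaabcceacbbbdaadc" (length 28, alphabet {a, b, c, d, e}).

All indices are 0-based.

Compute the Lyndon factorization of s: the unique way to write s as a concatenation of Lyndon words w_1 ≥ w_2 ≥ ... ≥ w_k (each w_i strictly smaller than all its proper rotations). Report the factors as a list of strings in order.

emit factor 1: 'de' (i=0, period=2)
emit factor 2: 'bc' (i=2, period=2)
emit factor 3: 'abeddbac' (i=4, period=8)
emit factor 4: 'aabcceacbbbdaadc' (i=12, period=16)

["de", "bc", "abeddbac", "aabcceacbbbdaadc"]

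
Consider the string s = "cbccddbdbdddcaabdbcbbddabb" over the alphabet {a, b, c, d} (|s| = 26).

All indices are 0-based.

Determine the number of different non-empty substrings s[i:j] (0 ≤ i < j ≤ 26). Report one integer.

314

rank→(start, suffix):
  0 → (13, 'aabdbcbbddabb')
  1 → (23, 'abb')
  2 → (14, 'abdbcbbddabb')
  3 → (25, 'b')
  4 → (24, 'bb')
  5 → (19, 'bbddabb')
  6 → (17, 'bcbbddabb')
  7 → (1, 'bccddbdbdddcaabdbcbbddabb')
  8 → (15, 'bdbcbbddabb')
  9 → (6, 'bdbdddcaabdbcbbddabb')
  10 → (20, 'bddabb')
  11 → (8, 'bdddcaabdbcbbddabb')
  12 → (12, 'caabdbcbbddabb')
  13 → (18, 'cbbddabb')
  14 → (0, 'cbccddbdbdddcaabdbcbbddabb')
  15 → (2, 'ccddbdbdddcaabdbcbbddabb')
  16 → (3, 'cddbdbdddcaabdbcbbddabb')
  17 → (22, 'dabb')
  18 → (16, 'dbcbbddabb')
  19 → (5, 'dbdbdddcaabdbcbbddabb')
  20 → (7, 'dbdddcaabdbcbbddabb')
  21 → (11, 'dcaabdbcbbddabb')
  22 → (21, 'ddabb')
  23 → (4, 'ddbdbdddcaabdbcbbddabb')
  24 → (10, 'ddcaabdbcbbddabb')
  25 → (9, 'dddcaabdbcbbddabb')

SA = [13, 23, 14, 25, 24, 19, 17, 1, 15, 6, 20, 8, 12, 18, 0, 2, 3, 22, 16, 5, 7, 11, 21, 4, 10, 9]
[i] adj suffixes → lcp
  [1] 13/23 → 1 ('a')
  [2] 23/14 → 2 ('ab')
  [3] 14/25 → 0 ('')
  [4] 25/24 → 1 ('b')
  [5] 24/19 → 2 ('bb')
  [6] 19/17 → 1 ('b')
  [7] 17/1 → 2 ('bc')
  [8] 1/15 → 1 ('b')
  [9] 15/6 → 3 ('bdb')
  [10] 6/20 → 2 ('bd')
  [11] 20/8 → 3 ('bdd')
  [12] 8/12 → 0 ('')
  [13] 12/18 → 1 ('c')
  [14] 18/0 → 2 ('cb')
  [15] 0/2 → 1 ('c')
  [16] 2/3 → 1 ('c')
  [17] 3/22 → 0 ('')
  [18] 22/16 → 1 ('d')
  [19] 16/5 → 2 ('db')
  [20] 5/7 → 3 ('dbd')
  [21] 7/11 → 1 ('d')
  [22] 11/21 → 1 ('d')
  [23] 21/4 → 2 ('dd')
  [24] 4/10 → 2 ('dd')
  [25] 10/9 → 2 ('dd')

n(n+1)/2 = 26·27/2 = 351
Σ LCP = 0 + 1 + 2 + 0 + 1 + 2 + 1 + 2 + 1 + 3 + 2 + 3 + 0 + 1 + 2 + 1 + 1 + 0 + 1 + 2 + 3 + 1 + 1 + 2 + 2 + 2 = 37
distinct = 351 − 37 = 314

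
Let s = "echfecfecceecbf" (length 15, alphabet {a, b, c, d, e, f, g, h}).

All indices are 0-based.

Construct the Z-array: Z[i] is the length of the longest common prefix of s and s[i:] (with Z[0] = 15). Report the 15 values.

Z[0]=15
i=1: fresh scan; Z[1]=0
i=2: fresh scan; Z[2]=0
i=3: fresh scan; Z[3]=0
i=4: fresh scan; Z[4]=2 scan→box=[4,6)
i=5: min(r-i=1, Z[1]=0)=0; Z[5]=0
i=6: fresh scan; Z[6]=0
i=7: fresh scan; Z[7]=2 scan→box=[7,9)
i=8: min(r-i=1, Z[1]=0)=0; Z[8]=0
i=9: fresh scan; Z[9]=0
i=10: fresh scan; Z[10]=1 scan→box=[10,11)
i=11: fresh scan; Z[11]=2 scan→box=[11,13)
i=12: min(r-i=1, Z[1]=0)=0; Z[12]=0
i=13: fresh scan; Z[13]=0
i=14: fresh scan; Z[14]=0

[15, 0, 0, 0, 2, 0, 0, 2, 0, 0, 1, 2, 0, 0, 0]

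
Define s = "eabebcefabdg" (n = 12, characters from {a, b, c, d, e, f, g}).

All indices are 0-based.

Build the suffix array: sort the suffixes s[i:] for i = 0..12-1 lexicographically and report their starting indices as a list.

[8, 1, 4, 9, 2, 5, 10, 0, 3, 6, 7, 11]

rank→(start, suffix):
  0 → (8, 'abdg')
  1 → (1, 'abebcefabdg')
  2 → (4, 'bcefabdg')
  3 → (9, 'bdg')
  4 → (2, 'bebcefabdg')
  5 → (5, 'cefabdg')
  6 → (10, 'dg')
  7 → (0, 'eabebcefabdg')
  8 → (3, 'ebcefabdg')
  9 → (6, 'efabdg')
  10 → (7, 'fabdg')
  11 → (11, 'g')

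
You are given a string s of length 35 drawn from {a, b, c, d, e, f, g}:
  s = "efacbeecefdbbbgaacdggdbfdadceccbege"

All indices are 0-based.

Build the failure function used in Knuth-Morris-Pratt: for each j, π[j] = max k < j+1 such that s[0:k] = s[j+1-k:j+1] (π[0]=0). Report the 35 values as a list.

[0, 0, 0, 0, 0, 1, 1, 0, 1, 2, 0, 0, 0, 0, 0, 0, 0, 0, 0, 0, 0, 0, 0, 0, 0, 0, 0, 0, 1, 0, 0, 0, 1, 0, 1]

π[0] = 0
j=1 s[j]='f': π[1]=0 (border '')
j=2 s[j]='a': π[2]=0 (border '')
j=3 s[j]='c': π[3]=0 (border '')
j=4 s[j]='b': π[4]=0 (border '')
j=5 s[j]='e': π[5]=1 (border 'e')
j=6 s[j]='e': k: 1→0; π[6]=1 (border 'e')
j=7 s[j]='c': k: 1→0; π[7]=0 (border '')
j=8 s[j]='e': π[8]=1 (border 'e')
j=9 s[j]='f': π[9]=2 (border 'ef')
j=10 s[j]='d': k: 2→0; π[10]=0 (border '')
j=11 s[j]='b': π[11]=0 (border '')
j=12 s[j]='b': π[12]=0 (border '')
j=13 s[j]='b': π[13]=0 (border '')
j=14 s[j]='g': π[14]=0 (border '')
j=15 s[j]='a': π[15]=0 (border '')
j=16 s[j]='a': π[16]=0 (border '')
j=17 s[j]='c': π[17]=0 (border '')
j=18 s[j]='d': π[18]=0 (border '')
j=19 s[j]='g': π[19]=0 (border '')
j=20 s[j]='g': π[20]=0 (border '')
j=21 s[j]='d': π[21]=0 (border '')
j=22 s[j]='b': π[22]=0 (border '')
j=23 s[j]='f': π[23]=0 (border '')
j=24 s[j]='d': π[24]=0 (border '')
j=25 s[j]='a': π[25]=0 (border '')
j=26 s[j]='d': π[26]=0 (border '')
j=27 s[j]='c': π[27]=0 (border '')
j=28 s[j]='e': π[28]=1 (border 'e')
j=29 s[j]='c': k: 1→0; π[29]=0 (border '')
j=30 s[j]='c': π[30]=0 (border '')
j=31 s[j]='b': π[31]=0 (border '')
j=32 s[j]='e': π[32]=1 (border 'e')
j=33 s[j]='g': k: 1→0; π[33]=0 (border '')
j=34 s[j]='e': π[34]=1 (border 'e')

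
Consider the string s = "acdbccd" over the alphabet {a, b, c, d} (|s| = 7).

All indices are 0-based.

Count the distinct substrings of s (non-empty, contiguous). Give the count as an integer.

24

sorted suffixes:
  #0 SA[0]=0  'acdbccd'
  #1 SA[1]=3  'bccd'
  #2 SA[2]=4  'ccd'
  #3 SA[3]=5  'cd'
  #4 SA[4]=1  'cdbccd'
  #5 SA[5]=6  'd'
  #6 SA[6]=2  'dbccd'

SA = [0, 3, 4, 5, 1, 6, 2]
i: (SA[i-1],SA[i]) lcp shared
  1: (0,3) 0 ''
  2: (3,4) 0 ''
  3: (4,5) 1 'c'
  4: (5,1) 2 'cd'
  5: (1,6) 0 ''
  6: (6,2) 1 'd'

n(n+1)/2 = 7·8/2 = 28
Σ LCP = 0 + 0 + 0 + 1 + 2 + 0 + 1 = 4
distinct = 28 − 4 = 24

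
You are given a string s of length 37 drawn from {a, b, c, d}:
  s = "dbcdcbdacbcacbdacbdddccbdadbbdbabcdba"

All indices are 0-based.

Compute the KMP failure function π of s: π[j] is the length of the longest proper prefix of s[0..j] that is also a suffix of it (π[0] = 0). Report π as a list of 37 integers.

[0, 0, 0, 1, 0, 0, 1, 0, 0, 0, 0, 0, 0, 0, 1, 0, 0, 0, 1, 1, 1, 0, 0, 0, 1, 0, 1, 2, 0, 1, 2, 0, 0, 0, 1, 2, 0]

π[0] = 0
j=1 s[j]='b': π[1]=0 (border '')
j=2 s[j]='c': π[2]=0 (border '')
j=3 s[j]='d': π[3]=1 (border 'd')
j=4 s[j]='c': k: 1→0; π[4]=0 (border '')
j=5 s[j]='b': π[5]=0 (border '')
j=6 s[j]='d': π[6]=1 (border 'd')
j=7 s[j]='a': k: 1→0; π[7]=0 (border '')
j=8 s[j]='c': π[8]=0 (border '')
j=9 s[j]='b': π[9]=0 (border '')
j=10 s[j]='c': π[10]=0 (border '')
j=11 s[j]='a': π[11]=0 (border '')
j=12 s[j]='c': π[12]=0 (border '')
j=13 s[j]='b': π[13]=0 (border '')
j=14 s[j]='d': π[14]=1 (border 'd')
j=15 s[j]='a': k: 1→0; π[15]=0 (border '')
j=16 s[j]='c': π[16]=0 (border '')
j=17 s[j]='b': π[17]=0 (border '')
j=18 s[j]='d': π[18]=1 (border 'd')
j=19 s[j]='d': k: 1→0; π[19]=1 (border 'd')
j=20 s[j]='d': k: 1→0; π[20]=1 (border 'd')
j=21 s[j]='c': k: 1→0; π[21]=0 (border '')
j=22 s[j]='c': π[22]=0 (border '')
j=23 s[j]='b': π[23]=0 (border '')
j=24 s[j]='d': π[24]=1 (border 'd')
j=25 s[j]='a': k: 1→0; π[25]=0 (border '')
j=26 s[j]='d': π[26]=1 (border 'd')
j=27 s[j]='b': π[27]=2 (border 'db')
j=28 s[j]='b': k: 2→0; π[28]=0 (border '')
j=29 s[j]='d': π[29]=1 (border 'd')
j=30 s[j]='b': π[30]=2 (border 'db')
j=31 s[j]='a': k: 2→0; π[31]=0 (border '')
j=32 s[j]='b': π[32]=0 (border '')
j=33 s[j]='c': π[33]=0 (border '')
j=34 s[j]='d': π[34]=1 (border 'd')
j=35 s[j]='b': π[35]=2 (border 'db')
j=36 s[j]='a': k: 2→0; π[36]=0 (border '')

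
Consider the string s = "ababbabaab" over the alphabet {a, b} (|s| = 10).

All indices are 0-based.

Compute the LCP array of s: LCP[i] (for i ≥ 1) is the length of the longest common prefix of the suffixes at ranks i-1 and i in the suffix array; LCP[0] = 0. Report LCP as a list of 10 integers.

[0, 1, 2, 3, 2, 0, 1, 2, 3, 1]

rank | idx | suffix
   0 |   7 | aab
   1 |   8 | ab
   2 |   5 | abaab
   3 |   0 | ababbabaab
   4 |   2 | abbabaab
   5 |   9 | b
   6 |   6 | baab
   7 |   4 | babaab
   8 |   1 | babbabaab
   9 |   3 | bbabaab

SA = [7, 8, 5, 0, 2, 9, 6, 4, 1, 3]
[i] adj suffixes → lcp
  [1] 7/8 → 1 ('a')
  [2] 8/5 → 2 ('ab')
  [3] 5/0 → 3 ('aba')
  [4] 0/2 → 2 ('ab')
  [5] 2/9 → 0 ('')
  [6] 9/6 → 1 ('b')
  [7] 6/4 → 2 ('ba')
  [8] 4/1 → 3 ('bab')
  [9] 1/3 → 1 ('b')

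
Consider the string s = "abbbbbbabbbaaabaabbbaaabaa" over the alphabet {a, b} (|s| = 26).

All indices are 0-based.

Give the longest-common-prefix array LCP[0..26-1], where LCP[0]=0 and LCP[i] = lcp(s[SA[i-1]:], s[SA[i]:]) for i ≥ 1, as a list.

[0, 1, 2, 6, 2, 5, 3, 1, 4, 2, 10, 4, 0, 3, 7, 3, 2, 1, 8, 3, 2, 9, 4, 3, 4, 5]

rank | idx | suffix
   0 |  25 | a
   1 |  24 | aa
   2 |  20 | aaabaa
   3 |  11 | aaabaabbbaaabaa
   4 |  21 | aabaa
   5 |  12 | aabaabbbaaabaa
   6 |  15 | aabbbaaabaa
   7 |  22 | abaa
   8 |  13 | abaabbbaaabaa
   9 |  16 | abbbaaabaa
  10 |   7 | abbbaaabaabbbaaabaa
  11 |   0 | abbbbbbabbbaaabaabbbaaabaa
  12 |  23 | baa
  13 |  19 | baaabaa
  14 |  10 | baaabaabbbaaabaa
  15 |  14 | baabbbaaabaa
  16 |   6 | babbbaaabaabbbaaabaa
  17 |  18 | bbaaabaa
  18 |   9 | bbaaabaabbbaaabaa
  19 |   5 | bbabbbaaabaabbbaaabaa
  20 |  17 | bbbaaabaa
  21 |   8 | bbbaaabaabbbaaabaa
  22 |   4 | bbbabbbaaabaabbbaaabaa
  23 |   3 | bbbbabbbaaabaabbbaaabaa
  24 |   2 | bbbbbabbbaaabaabbbaaabaa
  25 |   1 | bbbbbbabbbaaabaabbbaaabaa

SA = [25, 24, 20, 11, 21, 12, 15, 22, 13, 16, 7, 0, 23, 19, 10, 14, 6, 18, 9, 5, 17, 8, 4, 3, 2, 1]
i: (SA[i-1],SA[i]) lcp shared
  1: (25,24) 1 'a'
  2: (24,20) 2 'aa'
  3: (20,11) 6 'aaabaa'
  4: (11,21) 2 'aa'
  5: (21,12) 5 'aabaa'
  6: (12,15) 3 'aab'
  7: (15,22) 1 'a'
  8: (22,13) 4 'abaa'
  9: (13,16) 2 'ab'
  10: (16,7) 10 'abbbaaabaa'
  11: (7,0) 4 'abbb'
  12: (0,23) 0 ''
  13: (23,19) 3 'baa'
  14: (19,10) 7 'baaabaa'
  15: (10,14) 3 'baa'
  16: (14,6) 2 'ba'
  17: (6,18) 1 'b'
  18: (18,9) 8 'bbaaabaa'
  19: (9,5) 3 'bba'
  20: (5,17) 2 'bb'
  21: (17,8) 9 'bbbaaabaa'
  22: (8,4) 4 'bbba'
  23: (4,3) 3 'bbb'
  24: (3,2) 4 'bbbb'
  25: (2,1) 5 'bbbbb'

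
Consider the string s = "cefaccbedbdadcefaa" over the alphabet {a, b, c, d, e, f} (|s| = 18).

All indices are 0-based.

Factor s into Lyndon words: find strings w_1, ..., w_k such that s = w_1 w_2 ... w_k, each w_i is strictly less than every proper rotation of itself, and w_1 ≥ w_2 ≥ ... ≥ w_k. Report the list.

emit factor 1: 'cef' (i=0, period=3)
emit factor 2: 'accbedbdadcef' (i=3, period=13)
emit factor 3: 'a' (i=16, period=1)
emit factor 4: 'a' (i=17, period=1)

["cef", "accbedbdadcef", "a", "a"]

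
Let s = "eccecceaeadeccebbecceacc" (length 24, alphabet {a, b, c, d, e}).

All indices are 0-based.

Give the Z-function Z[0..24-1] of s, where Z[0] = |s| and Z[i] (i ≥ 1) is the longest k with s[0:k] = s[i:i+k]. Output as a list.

[24, 0, 0, 4, 0, 0, 1, 0, 1, 0, 0, 4, 0, 0, 1, 0, 0, 4, 0, 0, 1, 0, 0, 0]

Z[0]=24
i=1: outside box; Z[1]=0
i=2: outside box; Z[2]=0
i=3: outside box; Z[3]=4 grow→box=[3,7)
i=4: min(r-i=3, Z[1]=0)=0; Z[4]=0
i=5: min(r-i=2, Z[2]=0)=0; Z[5]=0
i=6: min(r-i=1, Z[3]=4)=1; Z[6]=1
i=7: outside box; Z[7]=0
i=8: outside box; Z[8]=1 grow→box=[8,9)
i=9: outside box; Z[9]=0
i=10: outside box; Z[10]=0
i=11: outside box; Z[11]=4 grow→box=[11,15)
i=12: min(r-i=3, Z[1]=0)=0; Z[12]=0
i=13: min(r-i=2, Z[2]=0)=0; Z[13]=0
i=14: min(r-i=1, Z[3]=4)=1; Z[14]=1
i=15: outside box; Z[15]=0
i=16: outside box; Z[16]=0
i=17: outside box; Z[17]=4 grow→box=[17,21)
i=18: min(r-i=3, Z[1]=0)=0; Z[18]=0
i=19: min(r-i=2, Z[2]=0)=0; Z[19]=0
i=20: min(r-i=1, Z[3]=4)=1; Z[20]=1
i=21: outside box; Z[21]=0
i=22: outside box; Z[22]=0
i=23: outside box; Z[23]=0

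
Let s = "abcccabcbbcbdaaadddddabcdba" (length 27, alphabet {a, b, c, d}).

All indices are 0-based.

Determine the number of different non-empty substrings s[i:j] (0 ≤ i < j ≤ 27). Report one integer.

rank→(start, suffix):
  0 → (26, 'a')
  1 → (13, 'aaadddddabcdba')
  2 → (14, 'aadddddabcdba')
  3 → (5, 'abcbbcbdaaadddddabcdba')
  4 → (0, 'abcccabcbbcbdaaadddddabcdba')
  5 → (21, 'abcdba')
  6 → (15, 'adddddabcdba')
  7 → (25, 'ba')
  8 → (8, 'bbcbdaaadddddabcdba')
  9 → (6, 'bcbbcbdaaadddddabcdba')
  10 → (9, 'bcbdaaadddddabcdba')
  11 → (1, 'bcccabcbbcbdaaadddddabcdba')
  12 → (22, 'bcdba')
  13 → (11, 'bdaaadddddabcdba')
  14 → (4, 'cabcbbcbdaaadddddabcdba')
  15 → (7, 'cbbcbdaaadddddabcdba')
  16 → (10, 'cbdaaadddddabcdba')
  17 → (3, 'ccabcbbcbdaaadddddabcdba')
  18 → (2, 'cccabcbbcbdaaadddddabcdba')
  19 → (23, 'cdba')
  20 → (12, 'daaadddddabcdba')
  21 → (20, 'dabcdba')
  22 → (24, 'dba')
  23 → (19, 'ddabcdba')
  24 → (18, 'dddabcdba')
  25 → (17, 'ddddabcdba')
  26 → (16, 'dddddabcdba')

SA = [26, 13, 14, 5, 0, 21, 15, 25, 8, 6, 9, 1, 22, 11, 4, 7, 10, 3, 2, 23, 12, 20, 24, 19, 18, 17, 16]
rank  pair      lcp
   1  s[26:],s[13:]  1  'a'
   2  s[13:],s[14:]  2  'aa'
   3  s[14:],s[5:]  1  'a'
   4  s[5:],s[0:]  3  'abc'
   5  s[0:],s[21:]  3  'abc'
   6  s[21:],s[15:]  1  'a'
   7  s[15:],s[25:]  0  ''
   8  s[25:],s[8:]  1  'b'
   9  s[8:],s[6:]  1  'b'
  10  s[6:],s[9:]  3  'bcb'
  11  s[9:],s[1:]  2  'bc'
  12  s[1:],s[22:]  2  'bc'
  13  s[22:],s[11:]  1  'b'
  14  s[11:],s[4:]  0  ''
  15  s[4:],s[7:]  1  'c'
  16  s[7:],s[10:]  2  'cb'
  17  s[10:],s[3:]  1  'c'
  18  s[3:],s[2:]  2  'cc'
  19  s[2:],s[23:]  1  'c'
  20  s[23:],s[12:]  0  ''
  21  s[12:],s[20:]  2  'da'
  22  s[20:],s[24:]  1  'd'
  23  s[24:],s[19:]  1  'd'
  24  s[19:],s[18:]  2  'dd'
  25  s[18:],s[17:]  3  'ddd'
  26  s[17:],s[16:]  4  'dddd'

n(n+1)/2 = 27·28/2 = 378
Σ LCP = 0 + 1 + 2 + 1 + 3 + 3 + 1 + 0 + 1 + 1 + 3 + 2 + 2 + 1 + 0 + 1 + 2 + 1 + 2 + 1 + 0 + 2 + 1 + 1 + 2 + 3 + 4 = 41
distinct = 378 − 41 = 337

337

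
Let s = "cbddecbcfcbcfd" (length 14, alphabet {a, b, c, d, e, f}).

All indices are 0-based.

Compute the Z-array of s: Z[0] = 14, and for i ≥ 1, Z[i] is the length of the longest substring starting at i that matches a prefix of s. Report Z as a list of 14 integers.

[14, 0, 0, 0, 0, 2, 0, 1, 0, 2, 0, 1, 0, 0]

Z[0]=14
i=1: i≥r, start 0; Z[1]=0
i=2: i≥r, start 0; Z[2]=0
i=3: i≥r, start 0; Z[3]=0
i=4: i≥r, start 0; Z[4]=0
i=5: i≥r, start 0; Z[5]=2 scan→box=[5,7)
i=6: min(r-i=1, Z[1]=0)=0; Z[6]=0
i=7: i≥r, start 0; Z[7]=1 scan→box=[7,8)
i=8: i≥r, start 0; Z[8]=0
i=9: i≥r, start 0; Z[9]=2 scan→box=[9,11)
i=10: min(r-i=1, Z[1]=0)=0; Z[10]=0
i=11: i≥r, start 0; Z[11]=1 scan→box=[11,12)
i=12: i≥r, start 0; Z[12]=0
i=13: i≥r, start 0; Z[13]=0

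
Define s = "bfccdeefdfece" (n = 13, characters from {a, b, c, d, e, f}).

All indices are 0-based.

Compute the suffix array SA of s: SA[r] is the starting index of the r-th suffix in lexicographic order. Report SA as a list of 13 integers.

sorted suffixes:
  #0 SA[0]=0  'bfccdeefdfece'
  #1 SA[1]=2  'ccdeefdfece'
  #2 SA[2]=3  'cdeefdfece'
  #3 SA[3]=11  'ce'
  #4 SA[4]=4  'deefdfece'
  #5 SA[5]=8  'dfece'
  #6 SA[6]=12  'e'
  #7 SA[7]=10  'ece'
  #8 SA[8]=5  'eefdfece'
  #9 SA[9]=6  'efdfece'
  #10 SA[10]=1  'fccdeefdfece'
  #11 SA[11]=7  'fdfece'
  #12 SA[12]=9  'fece'

[0, 2, 3, 11, 4, 8, 12, 10, 5, 6, 1, 7, 9]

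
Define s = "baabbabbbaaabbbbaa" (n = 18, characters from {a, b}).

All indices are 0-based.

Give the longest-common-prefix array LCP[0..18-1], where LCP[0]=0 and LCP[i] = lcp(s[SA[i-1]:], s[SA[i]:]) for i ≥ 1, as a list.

sorted suffixes:
  #0 SA[0]=17  'a'
  #1 SA[1]=16  'aa'
  #2 SA[2]=9  'aaabbbbaa'
  #3 SA[3]=1  'aabbabbbaaabbbbaa'
  #4 SA[4]=10  'aabbbbaa'
  #5 SA[5]=2  'abbabbbaaabbbbaa'
  #6 SA[6]=5  'abbbaaabbbbaa'
  #7 SA[7]=11  'abbbbaa'
  #8 SA[8]=15  'baa'
  #9 SA[9]=8  'baaabbbbaa'
  #10 SA[10]=0  'baabbabbbaaabbbbaa'
  #11 SA[11]=4  'babbbaaabbbbaa'
  #12 SA[12]=14  'bbaa'
  #13 SA[13]=7  'bbaaabbbbaa'
  #14 SA[14]=3  'bbabbbaaabbbbaa'
  #15 SA[15]=13  'bbbaa'
  #16 SA[16]=6  'bbbaaabbbbaa'
  #17 SA[17]=12  'bbbbaa'

SA = [17, 16, 9, 1, 10, 2, 5, 11, 15, 8, 0, 4, 14, 7, 3, 13, 6, 12]
rank  pair      lcp
   1  s[17:],s[16:]  1  'a'
   2  s[16:],s[9:]  2  'aa'
   3  s[9:],s[1:]  2  'aa'
   4  s[1:],s[10:]  4  'aabb'
   5  s[10:],s[2:]  1  'a'
   6  s[2:],s[5:]  3  'abb'
   7  s[5:],s[11:]  4  'abbb'
   8  s[11:],s[15:]  0  ''
   9  s[15:],s[8:]  3  'baa'
  10  s[8:],s[0:]  3  'baa'
  11  s[0:],s[4:]  2  'ba'
  12  s[4:],s[14:]  1  'b'
  13  s[14:],s[7:]  4  'bbaa'
  14  s[7:],s[3:]  3  'bba'
  15  s[3:],s[13:]  2  'bb'
  16  s[13:],s[6:]  5  'bbbaa'
  17  s[6:],s[12:]  3  'bbb'

[0, 1, 2, 2, 4, 1, 3, 4, 0, 3, 3, 2, 1, 4, 3, 2, 5, 3]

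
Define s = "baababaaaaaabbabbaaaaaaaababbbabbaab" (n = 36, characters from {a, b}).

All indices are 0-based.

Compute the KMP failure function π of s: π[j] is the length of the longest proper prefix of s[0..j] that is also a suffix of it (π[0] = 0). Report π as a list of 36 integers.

[0, 0, 0, 1, 2, 1, 2, 3, 0, 0, 0, 0, 1, 1, 2, 1, 1, 2, 3, 0, 0, 0, 0, 0, 0, 1, 2, 1, 1, 1, 2, 1, 1, 2, 3, 4]

π[0] = 0
j=1 s[j]='a': π[1]=0 (border '')
j=2 s[j]='a': π[2]=0 (border '')
j=3 s[j]='b': π[3]=1 (border 'b')
j=4 s[j]='a': π[4]=2 (border 'ba')
j=5 s[j]='b': k: 2→0; π[5]=1 (border 'b')
j=6 s[j]='a': π[6]=2 (border 'ba')
j=7 s[j]='a': π[7]=3 (border 'baa')
j=8 s[j]='a': k: 3→0; π[8]=0 (border '')
j=9 s[j]='a': π[9]=0 (border '')
j=10 s[j]='a': π[10]=0 (border '')
j=11 s[j]='a': π[11]=0 (border '')
j=12 s[j]='b': π[12]=1 (border 'b')
j=13 s[j]='b': k: 1→0; π[13]=1 (border 'b')
j=14 s[j]='a': π[14]=2 (border 'ba')
j=15 s[j]='b': k: 2→0; π[15]=1 (border 'b')
j=16 s[j]='b': k: 1→0; π[16]=1 (border 'b')
j=17 s[j]='a': π[17]=2 (border 'ba')
j=18 s[j]='a': π[18]=3 (border 'baa')
j=19 s[j]='a': k: 3→0; π[19]=0 (border '')
j=20 s[j]='a': π[20]=0 (border '')
j=21 s[j]='a': π[21]=0 (border '')
j=22 s[j]='a': π[22]=0 (border '')
j=23 s[j]='a': π[23]=0 (border '')
j=24 s[j]='a': π[24]=0 (border '')
j=25 s[j]='b': π[25]=1 (border 'b')
j=26 s[j]='a': π[26]=2 (border 'ba')
j=27 s[j]='b': k: 2→0; π[27]=1 (border 'b')
j=28 s[j]='b': k: 1→0; π[28]=1 (border 'b')
j=29 s[j]='b': k: 1→0; π[29]=1 (border 'b')
j=30 s[j]='a': π[30]=2 (border 'ba')
j=31 s[j]='b': k: 2→0; π[31]=1 (border 'b')
j=32 s[j]='b': k: 1→0; π[32]=1 (border 'b')
j=33 s[j]='a': π[33]=2 (border 'ba')
j=34 s[j]='a': π[34]=3 (border 'baa')
j=35 s[j]='b': π[35]=4 (border 'baab')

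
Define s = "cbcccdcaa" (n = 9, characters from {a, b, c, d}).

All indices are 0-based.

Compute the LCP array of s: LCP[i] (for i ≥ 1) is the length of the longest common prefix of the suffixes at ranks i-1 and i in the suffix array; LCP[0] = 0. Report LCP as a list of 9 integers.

[0, 1, 0, 0, 1, 1, 2, 1, 0]

rank | idx | suffix
   0 |   8 | a
   1 |   7 | aa
   2 |   1 | bcccdcaa
   3 |   6 | caa
   4 |   0 | cbcccdcaa
   5 |   2 | cccdcaa
   6 |   3 | ccdcaa
   7 |   4 | cdcaa
   8 |   5 | dcaa

SA = [8, 7, 1, 6, 0, 2, 3, 4, 5]
[i] adj suffixes → lcp
  [1] 8/7 → 1 ('a')
  [2] 7/1 → 0 ('')
  [3] 1/6 → 0 ('')
  [4] 6/0 → 1 ('c')
  [5] 0/2 → 1 ('c')
  [6] 2/3 → 2 ('cc')
  [7] 3/4 → 1 ('c')
  [8] 4/5 → 0 ('')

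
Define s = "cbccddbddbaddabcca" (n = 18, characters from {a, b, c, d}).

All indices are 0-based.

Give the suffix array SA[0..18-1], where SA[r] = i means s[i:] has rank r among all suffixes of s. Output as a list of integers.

[17, 13, 10, 9, 14, 1, 6, 16, 0, 15, 2, 3, 12, 8, 5, 11, 7, 4]

sorted suffixes:
  #0 SA[0]=17  'a'
  #1 SA[1]=13  'abcca'
  #2 SA[2]=10  'addabcca'
  #3 SA[3]=9  'baddabcca'
  #4 SA[4]=14  'bcca'
  #5 SA[5]=1  'bccddbddbaddabcca'
  #6 SA[6]=6  'bddbaddabcca'
  #7 SA[7]=16  'ca'
  #8 SA[8]=0  'cbccddbddbaddabcca'
  #9 SA[9]=15  'cca'
  #10 SA[10]=2  'ccddbddbaddabcca'
  #11 SA[11]=3  'cddbddbaddabcca'
  #12 SA[12]=12  'dabcca'
  #13 SA[13]=8  'dbaddabcca'
  #14 SA[14]=5  'dbddbaddabcca'
  #15 SA[15]=11  'ddabcca'
  #16 SA[16]=7  'ddbaddabcca'
  #17 SA[17]=4  'ddbddbaddabcca'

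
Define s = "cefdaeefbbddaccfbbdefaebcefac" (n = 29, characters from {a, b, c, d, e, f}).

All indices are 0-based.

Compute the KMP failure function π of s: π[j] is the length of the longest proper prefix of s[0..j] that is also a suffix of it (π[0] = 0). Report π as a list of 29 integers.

π[0] = 0
j=1 s[j]='e': π[1]=0 (border '')
j=2 s[j]='f': π[2]=0 (border '')
j=3 s[j]='d': π[3]=0 (border '')
j=4 s[j]='a': π[4]=0 (border '')
j=5 s[j]='e': π[5]=0 (border '')
j=6 s[j]='e': π[6]=0 (border '')
j=7 s[j]='f': π[7]=0 (border '')
j=8 s[j]='b': π[8]=0 (border '')
j=9 s[j]='b': π[9]=0 (border '')
j=10 s[j]='d': π[10]=0 (border '')
j=11 s[j]='d': π[11]=0 (border '')
j=12 s[j]='a': π[12]=0 (border '')
j=13 s[j]='c': π[13]=1 (border 'c')
j=14 s[j]='c': k: 1→0; π[14]=1 (border 'c')
j=15 s[j]='f': k: 1→0; π[15]=0 (border '')
j=16 s[j]='b': π[16]=0 (border '')
j=17 s[j]='b': π[17]=0 (border '')
j=18 s[j]='d': π[18]=0 (border '')
j=19 s[j]='e': π[19]=0 (border '')
j=20 s[j]='f': π[20]=0 (border '')
j=21 s[j]='a': π[21]=0 (border '')
j=22 s[j]='e': π[22]=0 (border '')
j=23 s[j]='b': π[23]=0 (border '')
j=24 s[j]='c': π[24]=1 (border 'c')
j=25 s[j]='e': π[25]=2 (border 'ce')
j=26 s[j]='f': π[26]=3 (border 'cef')
j=27 s[j]='a': k: 3→0; π[27]=0 (border '')
j=28 s[j]='c': π[28]=1 (border 'c')

[0, 0, 0, 0, 0, 0, 0, 0, 0, 0, 0, 0, 0, 1, 1, 0, 0, 0, 0, 0, 0, 0, 0, 0, 1, 2, 3, 0, 1]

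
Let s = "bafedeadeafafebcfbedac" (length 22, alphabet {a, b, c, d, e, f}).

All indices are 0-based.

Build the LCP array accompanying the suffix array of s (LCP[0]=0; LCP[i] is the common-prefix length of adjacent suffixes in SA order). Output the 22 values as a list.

sorted suffixes:
  #0 SA[0]=20  'ac'
  #1 SA[1]=6  'adeafafebcfbedac'
  #2 SA[2]=9  'afafebcfbedac'
  #3 SA[3]=11  'afebcfbedac'
  #4 SA[4]=1  'afedeadeafafebcfbedac'
  #5 SA[5]=0  'bafedeadeafafebcfbedac'
  #6 SA[6]=14  'bcfbedac'
  #7 SA[7]=17  'bedac'
  #8 SA[8]=21  'c'
  #9 SA[9]=15  'cfbedac'
  #10 SA[10]=19  'dac'
  #11 SA[11]=4  'deadeafafebcfbedac'
  #12 SA[12]=7  'deafafebcfbedac'
  #13 SA[13]=5  'eadeafafebcfbedac'
  #14 SA[14]=8  'eafafebcfbedac'
  #15 SA[15]=13  'ebcfbedac'
  #16 SA[16]=18  'edac'
  #17 SA[17]=3  'edeadeafafebcfbedac'
  #18 SA[18]=10  'fafebcfbedac'
  #19 SA[19]=16  'fbedac'
  #20 SA[20]=12  'febcfbedac'
  #21 SA[21]=2  'fedeadeafafebcfbedac'

SA = [20, 6, 9, 11, 1, 0, 14, 17, 21, 15, 19, 4, 7, 5, 8, 13, 18, 3, 10, 16, 12, 2]
[i] adj suffixes → lcp
  [1] 20/6 → 1 ('a')
  [2] 6/9 → 1 ('a')
  [3] 9/11 → 2 ('af')
  [4] 11/1 → 3 ('afe')
  [5] 1/0 → 0 ('')
  [6] 0/14 → 1 ('b')
  [7] 14/17 → 1 ('b')
  [8] 17/21 → 0 ('')
  [9] 21/15 → 1 ('c')
  [10] 15/19 → 0 ('')
  [11] 19/4 → 1 ('d')
  [12] 4/7 → 3 ('dea')
  [13] 7/5 → 0 ('')
  [14] 5/8 → 2 ('ea')
  [15] 8/13 → 1 ('e')
  [16] 13/18 → 1 ('e')
  [17] 18/3 → 2 ('ed')
  [18] 3/10 → 0 ('')
  [19] 10/16 → 1 ('f')
  [20] 16/12 → 1 ('f')
  [21] 12/2 → 2 ('fe')

[0, 1, 1, 2, 3, 0, 1, 1, 0, 1, 0, 1, 3, 0, 2, 1, 1, 2, 0, 1, 1, 2]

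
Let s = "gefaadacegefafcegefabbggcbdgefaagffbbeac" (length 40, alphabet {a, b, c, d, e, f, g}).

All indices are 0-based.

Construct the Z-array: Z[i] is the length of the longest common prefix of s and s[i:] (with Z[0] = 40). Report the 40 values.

Z[0]=40
i=1: i≥r, start 0; Z[1]=0
i=2: i≥r, start 0; Z[2]=0
i=3: i≥r, start 0; Z[3]=0
i=4: i≥r, start 0; Z[4]=0
i=5: i≥r, start 0; Z[5]=0
i=6: i≥r, start 0; Z[6]=0
i=7: i≥r, start 0; Z[7]=0
i=8: i≥r, start 0; Z[8]=0
i=9: i≥r, start 0; Z[9]=4 scan→box=[9,13)
i=10: min(r-i=3, Z[1]=0)=0; Z[10]=0
i=11: min(r-i=2, Z[2]=0)=0; Z[11]=0
i=12: min(r-i=1, Z[3]=0)=0; Z[12]=0
i=13: i≥r, start 0; Z[13]=0
i=14: i≥r, start 0; Z[14]=0
i=15: i≥r, start 0; Z[15]=0
i=16: i≥r, start 0; Z[16]=4 scan→box=[16,20)
i=17: min(r-i=3, Z[1]=0)=0; Z[17]=0
i=18: min(r-i=2, Z[2]=0)=0; Z[18]=0
i=19: min(r-i=1, Z[3]=0)=0; Z[19]=0
i=20: i≥r, start 0; Z[20]=0
i=21: i≥r, start 0; Z[21]=0
i=22: i≥r, start 0; Z[22]=1 scan→box=[22,23)
i=23: i≥r, start 0; Z[23]=1 scan→box=[23,24)
i=24: i≥r, start 0; Z[24]=0
i=25: i≥r, start 0; Z[25]=0
i=26: i≥r, start 0; Z[26]=0
i=27: i≥r, start 0; Z[27]=5 scan→box=[27,32)
i=28: min(r-i=4, Z[1]=0)=0; Z[28]=0
i=29: min(r-i=3, Z[2]=0)=0; Z[29]=0
i=30: min(r-i=2, Z[3]=0)=0; Z[30]=0
i=31: min(r-i=1, Z[4]=0)=0; Z[31]=0
i=32: i≥r, start 0; Z[32]=1 scan→box=[32,33)
i=33: i≥r, start 0; Z[33]=0
i=34: i≥r, start 0; Z[34]=0
i=35: i≥r, start 0; Z[35]=0
i=36: i≥r, start 0; Z[36]=0
i=37: i≥r, start 0; Z[37]=0
i=38: i≥r, start 0; Z[38]=0
i=39: i≥r, start 0; Z[39]=0

[40, 0, 0, 0, 0, 0, 0, 0, 0, 4, 0, 0, 0, 0, 0, 0, 4, 0, 0, 0, 0, 0, 1, 1, 0, 0, 0, 5, 0, 0, 0, 0, 1, 0, 0, 0, 0, 0, 0, 0]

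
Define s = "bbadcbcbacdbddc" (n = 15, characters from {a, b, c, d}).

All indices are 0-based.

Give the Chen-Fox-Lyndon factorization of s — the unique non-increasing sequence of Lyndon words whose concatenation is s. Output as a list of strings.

emit factor 1: 'b' (i=0, period=1)
emit factor 2: 'b' (i=1, period=1)
emit factor 3: 'adcbcb' (i=2, period=6)
emit factor 4: 'acdbddc' (i=8, period=7)

["b", "b", "adcbcb", "acdbddc"]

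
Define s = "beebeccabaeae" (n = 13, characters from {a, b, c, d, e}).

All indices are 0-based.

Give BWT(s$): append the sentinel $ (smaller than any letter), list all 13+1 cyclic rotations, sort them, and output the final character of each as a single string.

ecebae$ceaaebb

rank  rotation        last
    0  $beebeccabaeae  e
    1  abaeae$beebecc  c
    2  ae$beebeccabae  e
    3  aeae$beebeccab  b
    4  baeae$beebecca  a
    5  beccabaeae$bee  e
    6  beebeccabaeae$  $
    7  cabaeae$beebec  c
    8  ccabaeae$beebe  e
    9  e$beebeccabaea  a
   10  eae$beebeccaba  a
   11  ebeccabaeae$be  e
   12  eccabaeae$beeb  b
   13  eebeccabaeae$b  b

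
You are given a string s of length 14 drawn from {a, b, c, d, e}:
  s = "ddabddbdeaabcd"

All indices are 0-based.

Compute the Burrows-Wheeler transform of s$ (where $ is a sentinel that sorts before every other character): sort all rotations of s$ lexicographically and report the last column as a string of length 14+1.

rank  rotation         last
    0  $ddabddbdeaabcd  d
    1  aabcd$ddabddbde  e
    2  abcd$ddabddbdea  a
    3  abddbdeaabcd$dd  d
    4  bcd$ddabddbdeaa  a
    5  bddbdeaabcd$dda  a
    6  bdeaabcd$ddabdd  d
    7  cd$ddabddbdeaab  b
    8  d$ddabddbdeaabc  c
    9  dabddbdeaabcd$d  d
   10  dbdeaabcd$ddabd  d
   11  ddabddbdeaabcd$  $
   12  ddbdeaabcd$ddab  b
   13  deaabcd$ddabddb  b
   14  eaabcd$ddabddbd  d

deadaadbcdd$bbd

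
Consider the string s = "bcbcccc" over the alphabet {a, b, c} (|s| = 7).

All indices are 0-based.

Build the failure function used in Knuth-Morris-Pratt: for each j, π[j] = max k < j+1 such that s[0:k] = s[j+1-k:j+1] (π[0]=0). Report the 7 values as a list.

π[0] = 0
j=1 s[j]='c': π[1]=0 (border '')
j=2 s[j]='b': π[2]=1 (border 'b')
j=3 s[j]='c': π[3]=2 (border 'bc')
j=4 s[j]='c': k: 2→0; π[4]=0 (border '')
j=5 s[j]='c': π[5]=0 (border '')
j=6 s[j]='c': π[6]=0 (border '')

[0, 0, 1, 2, 0, 0, 0]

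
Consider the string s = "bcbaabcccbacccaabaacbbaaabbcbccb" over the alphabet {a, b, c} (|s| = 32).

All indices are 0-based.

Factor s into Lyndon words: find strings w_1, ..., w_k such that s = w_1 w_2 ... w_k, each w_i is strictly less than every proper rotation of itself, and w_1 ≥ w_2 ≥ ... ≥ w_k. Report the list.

emit factor 1: 'bc' (i=0, period=2)
emit factor 2: 'b' (i=2, period=1)
emit factor 3: 'aabcccbaccc' (i=3, period=11)
emit factor 4: 'aabaacbb' (i=14, period=8)
emit factor 5: 'aaabbcbccb' (i=22, period=10)

["bc", "b", "aabcccbaccc", "aabaacbb", "aaabbcbccb"]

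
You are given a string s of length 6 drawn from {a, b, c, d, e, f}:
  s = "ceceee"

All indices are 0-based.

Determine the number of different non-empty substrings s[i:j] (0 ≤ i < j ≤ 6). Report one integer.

sorted suffixes:
  #0 SA[0]=0  'ceceee'
  #1 SA[1]=2  'ceee'
  #2 SA[2]=5  'e'
  #3 SA[3]=1  'eceee'
  #4 SA[4]=4  'ee'
  #5 SA[5]=3  'eee'

SA = [0, 2, 5, 1, 4, 3]
rank  pair      lcp
   1  s[0:],s[2:]  2  'ce'
   2  s[2:],s[5:]  0  ''
   3  s[5:],s[1:]  1  'e'
   4  s[1:],s[4:]  1  'e'
   5  s[4:],s[3:]  2  'ee'

n(n+1)/2 = 6·7/2 = 21
Σ LCP = 0 + 2 + 0 + 1 + 1 + 2 = 6
distinct = 21 − 6 = 15

15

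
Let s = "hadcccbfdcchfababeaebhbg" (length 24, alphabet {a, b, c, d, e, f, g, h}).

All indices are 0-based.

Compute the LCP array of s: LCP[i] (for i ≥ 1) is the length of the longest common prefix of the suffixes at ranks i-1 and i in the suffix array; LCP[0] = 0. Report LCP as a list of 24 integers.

[0, 2, 1, 1, 0, 1, 1, 1, 1, 0, 1, 2, 2, 1, 0, 3, 0, 1, 0, 1, 0, 0, 1, 1]

rank→(start, suffix):
  0 → (13, 'ababeaebhbg')
  1 → (15, 'abeaebhbg')
  2 → (1, 'adcccbfdcchfababeaebhbg')
  3 → (18, 'aebhbg')
  4 → (14, 'babeaebhbg')
  5 → (16, 'beaebhbg')
  6 → (6, 'bfdcchfababeaebhbg')
  7 → (22, 'bg')
  8 → (20, 'bhbg')
  9 → (5, 'cbfdcchfababeaebhbg')
  10 → (4, 'ccbfdcchfababeaebhbg')
  11 → (3, 'cccbfdcchfababeaebhbg')
  12 → (9, 'cchfababeaebhbg')
  13 → (10, 'chfababeaebhbg')
  14 → (2, 'dcccbfdcchfababeaebhbg')
  15 → (8, 'dcchfababeaebhbg')
  16 → (17, 'eaebhbg')
  17 → (19, 'ebhbg')
  18 → (12, 'fababeaebhbg')
  19 → (7, 'fdcchfababeaebhbg')
  20 → (23, 'g')
  21 → (0, 'hadcccbfdcchfababeaebhbg')
  22 → (21, 'hbg')
  23 → (11, 'hfababeaebhbg')

SA = [13, 15, 1, 18, 14, 16, 6, 22, 20, 5, 4, 3, 9, 10, 2, 8, 17, 19, 12, 7, 23, 0, 21, 11]
[i] adj suffixes → lcp
  [1] 13/15 → 2 ('ab')
  [2] 15/1 → 1 ('a')
  [3] 1/18 → 1 ('a')
  [4] 18/14 → 0 ('')
  [5] 14/16 → 1 ('b')
  [6] 16/6 → 1 ('b')
  [7] 6/22 → 1 ('b')
  [8] 22/20 → 1 ('b')
  [9] 20/5 → 0 ('')
  [10] 5/4 → 1 ('c')
  [11] 4/3 → 2 ('cc')
  [12] 3/9 → 2 ('cc')
  [13] 9/10 → 1 ('c')
  [14] 10/2 → 0 ('')
  [15] 2/8 → 3 ('dcc')
  [16] 8/17 → 0 ('')
  [17] 17/19 → 1 ('e')
  [18] 19/12 → 0 ('')
  [19] 12/7 → 1 ('f')
  [20] 7/23 → 0 ('')
  [21] 23/0 → 0 ('')
  [22] 0/21 → 1 ('h')
  [23] 21/11 → 1 ('h')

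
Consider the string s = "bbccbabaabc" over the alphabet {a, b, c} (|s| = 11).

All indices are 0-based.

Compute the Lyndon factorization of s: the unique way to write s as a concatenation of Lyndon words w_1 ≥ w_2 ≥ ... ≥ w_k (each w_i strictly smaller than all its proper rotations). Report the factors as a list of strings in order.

emit factor 1: 'bbcc' (i=0, period=4)
emit factor 2: 'b' (i=4, period=1)
emit factor 3: 'ab' (i=5, period=2)
emit factor 4: 'aabc' (i=7, period=4)

["bbcc", "b", "ab", "aabc"]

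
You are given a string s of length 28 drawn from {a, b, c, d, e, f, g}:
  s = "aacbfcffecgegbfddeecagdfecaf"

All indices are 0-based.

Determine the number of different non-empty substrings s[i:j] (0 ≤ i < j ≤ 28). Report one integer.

378

sorted suffixes:
  #0 SA[0]=0  'aacbfcffecgegbfddeecagdfecaf'
  #1 SA[1]=1  'acbfcffecgegbfddeecagdfecaf'
  #2 SA[2]=26  'af'
  #3 SA[3]=20  'agdfecaf'
  #4 SA[4]=3  'bfcffecgegbfddeecagdfecaf'
  #5 SA[5]=13  'bfddeecagdfecaf'
  #6 SA[6]=25  'caf'
  #7 SA[7]=19  'cagdfecaf'
  #8 SA[8]=2  'cbfcffecgegbfddeecagdfecaf'
  #9 SA[9]=5  'cffecgegbfddeecagdfecaf'
  #10 SA[10]=9  'cgegbfddeecagdfecaf'
  #11 SA[11]=15  'ddeecagdfecaf'
  #12 SA[12]=16  'deecagdfecaf'
  #13 SA[13]=22  'dfecaf'
  #14 SA[14]=24  'ecaf'
  #15 SA[15]=18  'ecagdfecaf'
  #16 SA[16]=8  'ecgegbfddeecagdfecaf'
  #17 SA[17]=17  'eecagdfecaf'
  #18 SA[18]=11  'egbfddeecagdfecaf'
  #19 SA[19]=27  'f'
  #20 SA[20]=4  'fcffecgegbfddeecagdfecaf'
  #21 SA[21]=14  'fddeecagdfecaf'
  #22 SA[22]=23  'fecaf'
  #23 SA[23]=7  'fecgegbfddeecagdfecaf'
  #24 SA[24]=6  'ffecgegbfddeecagdfecaf'
  #25 SA[25]=12  'gbfddeecagdfecaf'
  #26 SA[26]=21  'gdfecaf'
  #27 SA[27]=10  'gegbfddeecagdfecaf'

SA = [0, 1, 26, 20, 3, 13, 25, 19, 2, 5, 9, 15, 16, 22, 24, 18, 8, 17, 11, 27, 4, 14, 23, 7, 6, 12, 21, 10]
[i] adj suffixes → lcp
  [1] 0/1 → 1 ('a')
  [2] 1/26 → 1 ('a')
  [3] 26/20 → 1 ('a')
  [4] 20/3 → 0 ('')
  [5] 3/13 → 2 ('bf')
  [6] 13/25 → 0 ('')
  [7] 25/19 → 2 ('ca')
  [8] 19/2 → 1 ('c')
  [9] 2/5 → 1 ('c')
  [10] 5/9 → 1 ('c')
  [11] 9/15 → 0 ('')
  [12] 15/16 → 1 ('d')
  [13] 16/22 → 1 ('d')
  [14] 22/24 → 0 ('')
  [15] 24/18 → 3 ('eca')
  [16] 18/8 → 2 ('ec')
  [17] 8/17 → 1 ('e')
  [18] 17/11 → 1 ('e')
  [19] 11/27 → 0 ('')
  [20] 27/4 → 1 ('f')
  [21] 4/14 → 1 ('f')
  [22] 14/23 → 1 ('f')
  [23] 23/7 → 3 ('fec')
  [24] 7/6 → 1 ('f')
  [25] 6/12 → 0 ('')
  [26] 12/21 → 1 ('g')
  [27] 21/10 → 1 ('g')

n(n+1)/2 = 28·29/2 = 406
Σ LCP = 0 + 1 + 1 + 1 + 0 + 2 + 0 + 2 + 1 + 1 + 1 + 0 + 1 + 1 + 0 + 3 + 2 + 1 + 1 + 0 + 1 + 1 + 1 + 3 + 1 + 0 + 1 + 1 = 28
distinct = 406 − 28 = 378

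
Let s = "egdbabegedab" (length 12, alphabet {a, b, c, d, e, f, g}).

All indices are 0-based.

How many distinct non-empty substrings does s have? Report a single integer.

rank→(start, suffix):
  0 → (10, 'ab')
  1 → (4, 'abegedab')
  2 → (11, 'b')
  3 → (3, 'babegedab')
  4 → (5, 'begedab')
  5 → (9, 'dab')
  6 → (2, 'dbabegedab')
  7 → (8, 'edab')
  8 → (0, 'egdbabegedab')
  9 → (6, 'egedab')
  10 → (1, 'gdbabegedab')
  11 → (7, 'gedab')

SA = [10, 4, 11, 3, 5, 9, 2, 8, 0, 6, 1, 7]
rank  pair      lcp
   1  s[10:],s[4:]  2  'ab'
   2  s[4:],s[11:]  0  ''
   3  s[11:],s[3:]  1  'b'
   4  s[3:],s[5:]  1  'b'
   5  s[5:],s[9:]  0  ''
   6  s[9:],s[2:]  1  'd'
   7  s[2:],s[8:]  0  ''
   8  s[8:],s[0:]  1  'e'
   9  s[0:],s[6:]  2  'eg'
  10  s[6:],s[1:]  0  ''
  11  s[1:],s[7:]  1  'g'

n(n+1)/2 = 12·13/2 = 78
Σ LCP = 0 + 2 + 0 + 1 + 1 + 0 + 1 + 0 + 1 + 2 + 0 + 1 = 9
distinct = 78 − 9 = 69

69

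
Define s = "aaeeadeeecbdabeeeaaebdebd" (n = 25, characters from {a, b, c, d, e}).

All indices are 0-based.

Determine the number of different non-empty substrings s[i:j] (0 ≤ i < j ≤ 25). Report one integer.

rank | idx | suffix
   0 |  17 | aaebdebd
   1 |   0 | aaeeadeeecbdabeeeaaebdebd
   2 |  12 | abeeeaaebdebd
   3 |   4 | adeeecbdabeeeaaebdebd
   4 |  18 | aebdebd
   5 |   1 | aeeadeeecbdabeeeaaebdebd
   6 |  23 | bd
   7 |  10 | bdabeeeaaebdebd
   8 |  20 | bdebd
   9 |  13 | beeeaaebdebd
  10 |   9 | cbdabeeeaaebdebd
  11 |  24 | d
  12 |  11 | dabeeeaaebdebd
  13 |  21 | debd
  14 |   5 | deeecbdabeeeaaebdebd
  15 |  16 | eaaebdebd
  16 |   3 | eadeeecbdabeeeaaebdebd
  17 |  22 | ebd
  18 |  19 | ebdebd
  19 |   8 | ecbdabeeeaaebdebd
  20 |  15 | eeaaebdebd
  21 |   2 | eeadeeecbdabeeeaaebdebd
  22 |   7 | eecbdabeeeaaebdebd
  23 |  14 | eeeaaebdebd
  24 |   6 | eeecbdabeeeaaebdebd

SA = [17, 0, 12, 4, 18, 1, 23, 10, 20, 13, 9, 24, 11, 21, 5, 16, 3, 22, 19, 8, 15, 2, 7, 14, 6]
i: (SA[i-1],SA[i]) lcp shared
  1: (17,0) 3 'aae'
  2: (0,12) 1 'a'
  3: (12,4) 1 'a'
  4: (4,18) 1 'a'
  5: (18,1) 2 'ae'
  6: (1,23) 0 ''
  7: (23,10) 2 'bd'
  8: (10,20) 2 'bd'
  9: (20,13) 1 'b'
  10: (13,9) 0 ''
  11: (9,24) 0 ''
  12: (24,11) 1 'd'
  13: (11,21) 1 'd'
  14: (21,5) 2 'de'
  15: (5,16) 0 ''
  16: (16,3) 2 'ea'
  17: (3,22) 1 'e'
  18: (22,19) 3 'ebd'
  19: (19,8) 1 'e'
  20: (8,15) 1 'e'
  21: (15,2) 3 'eea'
  22: (2,7) 2 'ee'
  23: (7,14) 2 'ee'
  24: (14,6) 3 'eee'

n(n+1)/2 = 25·26/2 = 325
Σ LCP = 0 + 3 + 1 + 1 + 1 + 2 + 0 + 2 + 2 + 1 + 0 + 0 + 1 + 1 + 2 + 0 + 2 + 1 + 3 + 1 + 1 + 3 + 2 + 2 + 3 = 35
distinct = 325 − 35 = 290

290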